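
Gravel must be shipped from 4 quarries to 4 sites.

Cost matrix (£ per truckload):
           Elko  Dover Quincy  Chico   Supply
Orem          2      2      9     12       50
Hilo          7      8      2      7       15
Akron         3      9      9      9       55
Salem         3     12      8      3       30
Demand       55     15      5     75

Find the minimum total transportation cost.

A cheapest plan:
  Orem->Elko: 35 truckloads
  Orem->Dover: 15 truckloads
  Hilo->Quincy: 5 truckloads
  Hilo->Chico: 10 truckloads
  Akron->Elko: 20 truckloads
  Akron->Chico: 35 truckloads
  Salem->Chico: 30 truckloads
Total cost = £645.
(Supply check: Orem ships 50; Hilo ships 15; Akron ships 55; Salem ships 30.)

645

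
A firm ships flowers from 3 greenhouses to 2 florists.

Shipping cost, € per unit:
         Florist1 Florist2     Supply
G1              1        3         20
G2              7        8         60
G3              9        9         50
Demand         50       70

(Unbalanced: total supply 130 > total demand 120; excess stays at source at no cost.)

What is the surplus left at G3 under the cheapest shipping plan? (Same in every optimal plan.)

10

An optimal plan:
  G1->Florist1: 20 × €1 = €20
  G2->Florist1: 30 × €7 = €210
  G2->Florist2: 30 × €8 = €240
  G3->Florist2: 40 × €9 = €360
Total cost = €830.
G3 ships 40 of its 50, leaving 10.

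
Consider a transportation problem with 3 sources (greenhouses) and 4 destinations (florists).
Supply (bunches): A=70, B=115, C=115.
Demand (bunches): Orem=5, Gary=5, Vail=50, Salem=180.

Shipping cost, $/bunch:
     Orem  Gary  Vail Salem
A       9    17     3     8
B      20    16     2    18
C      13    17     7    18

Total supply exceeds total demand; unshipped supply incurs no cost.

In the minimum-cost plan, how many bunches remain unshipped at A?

Minimum-cost shipments:
  A->Salem: 70 × $8 = $560
  B->Gary: 5 × $16 = $80
  B->Vail: 50 × $2 = $100
  C->Orem: 5 × $13 = $65
  C->Salem: 110 × $18 = $1980
Total cost = $2785.
A ships 70 of its 70, leaving 0.

0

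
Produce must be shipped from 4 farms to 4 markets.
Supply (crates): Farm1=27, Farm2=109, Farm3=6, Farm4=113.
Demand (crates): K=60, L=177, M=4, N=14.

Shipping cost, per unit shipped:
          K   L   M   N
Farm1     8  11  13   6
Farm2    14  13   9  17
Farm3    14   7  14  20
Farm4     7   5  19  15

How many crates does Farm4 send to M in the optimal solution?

Solving gives:
  Farm1–K: 13 × 8 = 104
  Farm1–N: 14 × 6 = 84
  Farm2–K: 47 × 14 = 658
  Farm2–L: 58 × 13 = 754
  Farm2–M: 4 × 9 = 36
  Farm3–L: 6 × 7 = 42
  Farm4–L: 113 × 5 = 565
Total cost = 2243.
The route Farm4→M is not used.

0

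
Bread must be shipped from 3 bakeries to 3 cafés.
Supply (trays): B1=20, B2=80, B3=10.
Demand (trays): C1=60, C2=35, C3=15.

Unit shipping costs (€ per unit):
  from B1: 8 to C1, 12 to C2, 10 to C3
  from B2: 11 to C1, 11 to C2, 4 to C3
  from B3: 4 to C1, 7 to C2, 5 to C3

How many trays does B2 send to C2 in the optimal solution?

Solving gives:
  B1–C1: 20 trays
  B2–C1: 30 trays
  B2–C2: 35 trays
  B2–C3: 15 trays
  B3–C1: 10 trays
Total cost = €975.
So B2→C2 carries 35 trays.

35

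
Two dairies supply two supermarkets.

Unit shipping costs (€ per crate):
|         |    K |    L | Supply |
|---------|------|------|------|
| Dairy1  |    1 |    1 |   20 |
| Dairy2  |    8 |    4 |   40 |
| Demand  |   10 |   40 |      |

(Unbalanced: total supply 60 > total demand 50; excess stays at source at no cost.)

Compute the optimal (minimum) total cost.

140

A cheapest plan:
  Dairy1 to K: 10 × €1 = €10
  Dairy1 to L: 10 × €1 = €10
  Dairy2 to L: 30 × €4 = €120
Total = 10 + 10 + 120 = €140.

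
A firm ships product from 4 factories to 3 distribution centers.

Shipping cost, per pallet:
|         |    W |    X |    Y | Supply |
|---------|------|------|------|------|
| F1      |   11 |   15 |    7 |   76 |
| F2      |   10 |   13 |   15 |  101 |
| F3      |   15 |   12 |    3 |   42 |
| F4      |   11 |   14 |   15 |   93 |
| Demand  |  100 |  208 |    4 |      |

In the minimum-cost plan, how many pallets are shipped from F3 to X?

Optimal shipments:
  F1→W: 76 × 11 = 836
  F2→W: 24 × 10 = 240
  F2→X: 77 × 13 = 1001
  F3→X: 38 × 12 = 456
  F3→Y: 4 × 3 = 12
  F4→X: 93 × 14 = 1302
Total cost = 3847.
So F3→X carries 38 pallets.

38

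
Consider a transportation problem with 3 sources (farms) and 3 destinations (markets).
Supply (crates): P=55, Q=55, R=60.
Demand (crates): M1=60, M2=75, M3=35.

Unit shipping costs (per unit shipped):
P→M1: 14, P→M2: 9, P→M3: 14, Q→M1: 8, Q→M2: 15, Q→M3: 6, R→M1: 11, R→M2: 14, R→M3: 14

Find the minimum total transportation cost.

A cheapest plan:
  P to M2: 55 × 9 = 495
  Q to M1: 20 × 8 = 160
  Q to M3: 35 × 6 = 210
  R to M1: 40 × 11 = 440
  R to M2: 20 × 14 = 280
Total = 495 + 160 + 210 + 440 + 280 = 1585.

1585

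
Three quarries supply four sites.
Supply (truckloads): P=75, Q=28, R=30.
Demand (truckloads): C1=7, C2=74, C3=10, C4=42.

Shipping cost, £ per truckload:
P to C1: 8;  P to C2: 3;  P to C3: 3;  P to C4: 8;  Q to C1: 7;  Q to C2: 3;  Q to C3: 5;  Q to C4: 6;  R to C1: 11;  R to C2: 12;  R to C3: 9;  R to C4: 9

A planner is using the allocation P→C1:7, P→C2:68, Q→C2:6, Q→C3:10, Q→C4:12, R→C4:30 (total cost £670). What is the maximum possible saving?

Current plan cost = 7·8 + 68·3 + 6·3 + 10·5 + 12·6 + 30·9 = £670.
Optimal plan:
  P–C2: 65 × £3 = £195
  P–C3: 10 × £3 = £30
  Q–C1: 7 × £7 = £49
  Q–C2: 9 × £3 = £27
  Q–C4: 12 × £6 = £72
  R–C4: 30 × £9 = £270
Optimal cost = £643.
Saving = 670 − 643 = £27.

27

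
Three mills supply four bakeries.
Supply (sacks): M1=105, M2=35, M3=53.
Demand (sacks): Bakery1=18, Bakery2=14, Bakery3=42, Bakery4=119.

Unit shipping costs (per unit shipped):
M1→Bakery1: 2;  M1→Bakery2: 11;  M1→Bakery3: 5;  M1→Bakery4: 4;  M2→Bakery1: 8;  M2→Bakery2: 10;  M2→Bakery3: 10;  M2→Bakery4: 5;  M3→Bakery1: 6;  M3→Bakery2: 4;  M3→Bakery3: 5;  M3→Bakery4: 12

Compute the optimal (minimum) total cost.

A cheapest plan:
  M1→Bakery1: 18 × 2 = 36
  M1→Bakery3: 3 × 5 = 15
  M1→Bakery4: 84 × 4 = 336
  M2→Bakery4: 35 × 5 = 175
  M3→Bakery2: 14 × 4 = 56
  M3→Bakery3: 39 × 5 = 195
Total = 36 + 15 + 336 + 175 + 56 + 195 = 813.
(Supply check: M1 ships 105; M2 ships 35; M3 ships 53.)

813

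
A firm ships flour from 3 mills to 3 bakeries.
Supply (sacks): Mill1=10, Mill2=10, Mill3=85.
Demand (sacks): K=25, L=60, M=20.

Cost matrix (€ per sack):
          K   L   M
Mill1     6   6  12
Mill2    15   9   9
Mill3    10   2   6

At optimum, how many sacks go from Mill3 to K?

15

The minimum-cost plan:
  Mill1→K: 10 sacks
  Mill2→M: 10 sacks
  Mill3→K: 15 sacks
  Mill3→L: 60 sacks
  Mill3→M: 10 sacks
Total cost = €480.
So Mill3→K carries 15 sacks.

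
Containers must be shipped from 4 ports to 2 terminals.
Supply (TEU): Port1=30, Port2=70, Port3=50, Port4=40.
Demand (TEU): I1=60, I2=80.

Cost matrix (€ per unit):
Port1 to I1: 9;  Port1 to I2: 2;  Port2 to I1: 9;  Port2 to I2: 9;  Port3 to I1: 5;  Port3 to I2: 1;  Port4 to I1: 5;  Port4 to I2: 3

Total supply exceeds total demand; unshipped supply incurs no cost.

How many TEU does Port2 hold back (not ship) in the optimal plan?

An optimal plan:
  Port1→I2: 30 × €2 = €60
  Port2→I1: 20 × €9 = €180
  Port3→I2: 50 × €1 = €50
  Port4→I1: 40 × €5 = €200
Total cost = €490.
Port2 ships 20 of its 70, leaving 50.

50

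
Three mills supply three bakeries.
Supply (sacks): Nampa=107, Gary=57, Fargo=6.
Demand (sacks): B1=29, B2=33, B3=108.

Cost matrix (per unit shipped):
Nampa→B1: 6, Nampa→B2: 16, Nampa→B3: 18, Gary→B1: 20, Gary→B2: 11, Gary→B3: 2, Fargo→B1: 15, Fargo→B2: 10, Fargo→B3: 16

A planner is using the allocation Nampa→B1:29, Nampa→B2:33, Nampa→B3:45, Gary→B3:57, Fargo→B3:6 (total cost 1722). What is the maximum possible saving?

Current plan cost = 29·6 + 33·16 + 45·18 + 57·2 + 6·16 = 1722.
Optimal plan:
  Nampa→B1: 29 × 6 = 174
  Nampa→B2: 27 × 16 = 432
  Nampa→B3: 51 × 18 = 918
  Gary→B3: 57 × 2 = 114
  Fargo→B2: 6 × 10 = 60
Optimal cost = 1698.
Saving = 1722 − 1698 = 24.

24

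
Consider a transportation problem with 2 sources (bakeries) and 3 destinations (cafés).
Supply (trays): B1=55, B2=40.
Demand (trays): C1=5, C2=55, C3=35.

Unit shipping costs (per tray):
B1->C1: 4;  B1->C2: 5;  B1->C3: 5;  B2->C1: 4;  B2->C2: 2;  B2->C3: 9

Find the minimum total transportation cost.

350

An optimal shipping plan:
  B1–C1: 5 × 4 = 20
  B1–C2: 15 × 5 = 75
  B1–C3: 35 × 5 = 175
  B2–C2: 40 × 2 = 80
Total = 20 + 75 + 175 + 80 = 350.
(Supply check: B1 ships 55; B2 ships 40.)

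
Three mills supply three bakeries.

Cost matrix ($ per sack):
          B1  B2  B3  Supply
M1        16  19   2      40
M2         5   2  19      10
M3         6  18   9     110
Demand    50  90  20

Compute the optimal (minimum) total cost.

Optimal allocation:
  M1->B2: 20 × $19 = $380
  M1->B3: 20 × $2 = $40
  M2->B2: 10 × $2 = $20
  M3->B1: 50 × $6 = $300
  M3->B2: 60 × $18 = $1080
Total = 380 + 40 + 20 + 300 + 1080 = $1820.

1820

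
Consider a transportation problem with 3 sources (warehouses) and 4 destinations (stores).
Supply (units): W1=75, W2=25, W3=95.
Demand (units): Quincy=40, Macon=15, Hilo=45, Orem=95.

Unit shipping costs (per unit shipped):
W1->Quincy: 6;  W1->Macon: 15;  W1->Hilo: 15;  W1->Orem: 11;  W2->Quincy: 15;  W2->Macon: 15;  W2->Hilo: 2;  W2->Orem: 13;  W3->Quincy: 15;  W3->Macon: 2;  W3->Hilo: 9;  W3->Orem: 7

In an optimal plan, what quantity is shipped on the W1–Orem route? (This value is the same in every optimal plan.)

35

Solving gives:
  W1→Quincy: 40 × 6 = 240
  W1→Orem: 35 × 11 = 385
  W2→Hilo: 25 × 2 = 50
  W3→Macon: 15 × 2 = 30
  W3→Hilo: 20 × 9 = 180
  W3→Orem: 60 × 7 = 420
Total cost = 1305.
So W1→Orem carries 35 units.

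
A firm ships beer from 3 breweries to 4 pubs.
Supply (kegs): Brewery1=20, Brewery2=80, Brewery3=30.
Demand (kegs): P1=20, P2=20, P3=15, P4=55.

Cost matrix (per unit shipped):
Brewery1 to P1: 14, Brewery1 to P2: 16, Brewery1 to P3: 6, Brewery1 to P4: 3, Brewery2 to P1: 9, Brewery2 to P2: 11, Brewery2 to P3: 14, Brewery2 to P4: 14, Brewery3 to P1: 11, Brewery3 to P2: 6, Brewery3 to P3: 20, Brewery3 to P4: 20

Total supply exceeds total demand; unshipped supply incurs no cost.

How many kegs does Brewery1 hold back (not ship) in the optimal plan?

0

An optimal plan:
  Brewery1→P4: 20 kegs
  Brewery2→P1: 20 kegs
  Brewery2→P3: 15 kegs
  Brewery2→P4: 35 kegs
  Brewery3→P2: 20 kegs
Total cost = 1060.
Brewery1 ships 20 of its 20, leaving 0.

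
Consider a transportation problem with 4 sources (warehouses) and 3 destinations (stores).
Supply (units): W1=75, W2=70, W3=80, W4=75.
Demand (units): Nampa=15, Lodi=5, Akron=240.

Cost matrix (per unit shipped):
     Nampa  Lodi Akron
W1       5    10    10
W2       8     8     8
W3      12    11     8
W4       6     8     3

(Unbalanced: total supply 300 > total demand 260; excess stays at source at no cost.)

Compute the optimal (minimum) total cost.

An optimal shipping plan:
  W1→Nampa: 15 × 5 = 75
  W1→Lodi: 5 × 10 = 50
  W1→Akron: 15 × 10 = 150
  W2→Akron: 70 × 8 = 560
  W3→Akron: 80 × 8 = 640
  W4→Akron: 75 × 3 = 225
Total = 75 + 50 + 150 + 560 + 640 + 225 = 1700.

1700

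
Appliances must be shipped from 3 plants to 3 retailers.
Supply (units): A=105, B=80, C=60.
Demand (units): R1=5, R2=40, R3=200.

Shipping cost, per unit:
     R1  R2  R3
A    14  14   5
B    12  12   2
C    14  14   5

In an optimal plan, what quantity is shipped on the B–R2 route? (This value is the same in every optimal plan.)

0

The minimum-cost plan:
  A–R2: 40 × 14 = 560
  A–R3: 65 × 5 = 325
  B–R3: 80 × 2 = 160
  C–R1: 5 × 14 = 70
  C–R3: 55 × 5 = 275
Total cost = 1390.
The route B→R2 is not used.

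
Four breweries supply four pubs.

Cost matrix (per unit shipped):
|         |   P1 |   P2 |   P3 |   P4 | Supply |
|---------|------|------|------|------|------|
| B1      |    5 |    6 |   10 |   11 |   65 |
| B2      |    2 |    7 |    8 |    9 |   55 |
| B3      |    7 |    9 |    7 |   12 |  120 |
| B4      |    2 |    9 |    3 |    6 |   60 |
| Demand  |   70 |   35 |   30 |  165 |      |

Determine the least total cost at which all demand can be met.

One minimum-cost allocation:
  B1 to P1: 15 kegs
  B1 to P2: 35 kegs
  B1 to P4: 15 kegs
  B2 to P1: 55 kegs
  B3 to P3: 30 kegs
  B3 to P4: 90 kegs
  B4 to P4: 60 kegs
Total cost = 2210.

2210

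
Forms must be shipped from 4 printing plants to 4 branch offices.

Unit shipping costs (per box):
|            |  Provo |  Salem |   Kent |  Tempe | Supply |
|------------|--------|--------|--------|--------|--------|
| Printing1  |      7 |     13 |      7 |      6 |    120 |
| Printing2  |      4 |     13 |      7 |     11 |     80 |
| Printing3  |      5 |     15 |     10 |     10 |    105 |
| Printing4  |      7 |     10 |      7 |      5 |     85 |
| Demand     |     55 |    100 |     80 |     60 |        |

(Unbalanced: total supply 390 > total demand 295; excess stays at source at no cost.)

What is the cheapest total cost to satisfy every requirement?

A cheapest plan:
  Printing1–Kent: 60 × 7 = 420
  Printing1–Tempe: 60 × 6 = 360
  Printing2–Provo: 45 × 4 = 180
  Printing2–Salem: 15 × 13 = 195
  Printing2–Kent: 20 × 7 = 140
  Printing3–Provo: 10 × 5 = 50
  Printing4–Salem: 85 × 10 = 850
Total = 420 + 360 + 180 + 195 + 140 + 50 + 850 = 2195.
(Supply check: Printing1 ships 120; Printing2 ships 80; Printing3 ships 10; Printing4 ships 85.)

2195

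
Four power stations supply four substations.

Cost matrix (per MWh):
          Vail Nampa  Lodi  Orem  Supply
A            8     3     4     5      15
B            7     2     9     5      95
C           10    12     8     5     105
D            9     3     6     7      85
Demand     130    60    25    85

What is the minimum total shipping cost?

A cheapest plan:
  A to Lodi: 15 MWh
  B to Vail: 95 MWh
  C to Vail: 20 MWh
  C to Orem: 85 MWh
  D to Vail: 15 MWh
  D to Nampa: 60 MWh
  D to Lodi: 10 MWh
Total cost = 1725.

1725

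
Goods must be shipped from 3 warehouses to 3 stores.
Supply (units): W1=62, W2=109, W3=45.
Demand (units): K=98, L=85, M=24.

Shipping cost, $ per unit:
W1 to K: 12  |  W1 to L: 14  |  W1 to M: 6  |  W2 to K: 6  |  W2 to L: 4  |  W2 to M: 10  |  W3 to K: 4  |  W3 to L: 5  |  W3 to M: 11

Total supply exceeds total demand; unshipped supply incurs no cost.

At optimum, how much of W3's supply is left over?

0

An optimal plan:
  W1–K: 29 × $12 = $348
  W1–M: 24 × $6 = $144
  W2–K: 24 × $6 = $144
  W2–L: 85 × $4 = $340
  W3–K: 45 × $4 = $180
Total cost = $1156.
W3 ships 45 of its 45, leaving 0.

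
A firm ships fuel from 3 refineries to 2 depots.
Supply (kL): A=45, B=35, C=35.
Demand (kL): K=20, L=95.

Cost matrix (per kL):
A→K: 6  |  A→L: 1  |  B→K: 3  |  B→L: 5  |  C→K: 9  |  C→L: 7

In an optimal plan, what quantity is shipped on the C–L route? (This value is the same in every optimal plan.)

Optimal shipments:
  A->L: 45 × 1 = 45
  B->K: 20 × 3 = 60
  B->L: 15 × 5 = 75
  C->L: 35 × 7 = 245
Total cost = 425.
So C→L carries 35 kL.

35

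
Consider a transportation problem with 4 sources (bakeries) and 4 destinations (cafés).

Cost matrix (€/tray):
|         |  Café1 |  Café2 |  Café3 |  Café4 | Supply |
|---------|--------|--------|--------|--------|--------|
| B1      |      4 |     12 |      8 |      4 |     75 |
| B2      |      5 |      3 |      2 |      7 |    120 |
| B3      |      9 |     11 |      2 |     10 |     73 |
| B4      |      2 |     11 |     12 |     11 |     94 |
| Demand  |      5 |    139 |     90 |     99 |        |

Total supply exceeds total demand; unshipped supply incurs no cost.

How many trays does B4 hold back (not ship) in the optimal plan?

An optimal plan:
  B1->Café4: 75 × €4 = €300
  B2->Café2: 103 × €3 = €309
  B2->Café3: 17 × €2 = €34
  B3->Café3: 73 × €2 = €146
  B4->Café1: 5 × €2 = €10
  B4->Café2: 36 × €11 = €396
  B4->Café4: 24 × €11 = €264
Total cost = €1459.
B4 ships 65 of its 94, leaving 29.

29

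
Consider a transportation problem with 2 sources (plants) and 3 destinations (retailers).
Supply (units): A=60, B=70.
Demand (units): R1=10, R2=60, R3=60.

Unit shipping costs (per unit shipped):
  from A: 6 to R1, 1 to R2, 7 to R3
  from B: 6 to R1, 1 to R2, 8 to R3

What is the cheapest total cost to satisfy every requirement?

540

Optimal allocation:
  A->R3: 60 × 7 = 420
  B->R1: 10 × 6 = 60
  B->R2: 60 × 1 = 60
Total = 420 + 60 + 60 = 540.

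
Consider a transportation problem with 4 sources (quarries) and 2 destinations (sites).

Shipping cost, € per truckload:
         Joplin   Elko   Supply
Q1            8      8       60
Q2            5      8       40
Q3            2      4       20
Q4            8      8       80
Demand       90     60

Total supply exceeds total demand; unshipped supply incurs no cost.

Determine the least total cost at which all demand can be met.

960

Optimal allocation:
  Q1→Elko: 60 truckloads
  Q2→Joplin: 40 truckloads
  Q3→Joplin: 20 truckloads
  Q4→Joplin: 30 truckloads
Total cost = €960.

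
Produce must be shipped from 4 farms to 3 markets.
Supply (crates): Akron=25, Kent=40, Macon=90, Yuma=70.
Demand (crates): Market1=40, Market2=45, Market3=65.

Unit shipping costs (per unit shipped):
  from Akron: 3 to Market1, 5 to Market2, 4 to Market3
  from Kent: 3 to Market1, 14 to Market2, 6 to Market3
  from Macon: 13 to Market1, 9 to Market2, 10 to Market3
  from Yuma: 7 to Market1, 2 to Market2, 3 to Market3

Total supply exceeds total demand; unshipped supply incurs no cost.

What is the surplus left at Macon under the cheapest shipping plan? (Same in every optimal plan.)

75

An optimal plan:
  Akron->Market3: 25 × 4 = 100
  Kent->Market1: 40 × 3 = 120
  Macon->Market3: 15 × 10 = 150
  Yuma->Market2: 45 × 2 = 90
  Yuma->Market3: 25 × 3 = 75
Total cost = 535.
Macon ships 15 of its 90, leaving 75.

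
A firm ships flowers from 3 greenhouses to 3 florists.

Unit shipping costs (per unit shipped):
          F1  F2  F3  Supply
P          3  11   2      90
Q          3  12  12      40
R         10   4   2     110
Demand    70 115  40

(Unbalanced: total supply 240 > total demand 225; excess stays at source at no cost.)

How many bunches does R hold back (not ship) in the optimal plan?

0

An optimal plan:
  P->F1: 30 × 3 = 90
  P->F2: 5 × 11 = 55
  P->F3: 40 × 2 = 80
  Q->F1: 40 × 3 = 120
  R->F2: 110 × 4 = 440
Total cost = 785.
R ships 110 of its 110, leaving 0.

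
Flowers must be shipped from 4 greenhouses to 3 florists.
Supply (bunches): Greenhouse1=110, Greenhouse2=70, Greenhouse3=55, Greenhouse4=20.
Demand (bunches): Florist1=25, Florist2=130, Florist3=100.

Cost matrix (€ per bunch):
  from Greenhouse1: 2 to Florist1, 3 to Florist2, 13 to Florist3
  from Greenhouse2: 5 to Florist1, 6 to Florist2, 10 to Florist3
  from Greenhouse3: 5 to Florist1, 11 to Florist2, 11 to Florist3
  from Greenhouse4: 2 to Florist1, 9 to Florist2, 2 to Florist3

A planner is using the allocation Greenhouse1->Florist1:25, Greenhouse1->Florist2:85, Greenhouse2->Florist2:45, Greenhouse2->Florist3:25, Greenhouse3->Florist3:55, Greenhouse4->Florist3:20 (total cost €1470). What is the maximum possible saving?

25

Current plan cost = 25·2 + 85·3 + 45·6 + 25·10 + 55·11 + 20·2 = €1470.
Optimal plan:
  Greenhouse1→Florist2: 110 × €3 = €330
  Greenhouse2→Florist2: 20 × €6 = €120
  Greenhouse2→Florist3: 50 × €10 = €500
  Greenhouse3→Florist1: 25 × €5 = €125
  Greenhouse3→Florist3: 30 × €11 = €330
  Greenhouse4→Florist3: 20 × €2 = €40
Optimal cost = €1445.
Saving = 1470 − 1445 = €25.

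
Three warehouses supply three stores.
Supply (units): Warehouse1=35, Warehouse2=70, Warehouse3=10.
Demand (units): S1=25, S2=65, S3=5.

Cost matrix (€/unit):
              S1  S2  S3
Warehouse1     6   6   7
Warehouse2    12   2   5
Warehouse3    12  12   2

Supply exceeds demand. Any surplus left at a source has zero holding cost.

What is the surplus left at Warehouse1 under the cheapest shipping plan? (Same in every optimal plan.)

Minimum-cost shipments:
  Warehouse1->S1: 25 × €6 = €150
  Warehouse2->S2: 65 × €2 = €130
  Warehouse3->S3: 5 × €2 = €10
Total cost = €290.
Warehouse1 ships 25 of its 35, leaving 10.

10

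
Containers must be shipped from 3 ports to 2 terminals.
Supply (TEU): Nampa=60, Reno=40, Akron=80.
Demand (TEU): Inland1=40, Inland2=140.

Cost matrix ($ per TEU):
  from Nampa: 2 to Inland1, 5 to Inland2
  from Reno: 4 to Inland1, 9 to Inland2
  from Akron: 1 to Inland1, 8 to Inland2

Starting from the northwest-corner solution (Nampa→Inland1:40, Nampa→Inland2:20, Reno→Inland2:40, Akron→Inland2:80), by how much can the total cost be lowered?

160

Current plan cost = 40·2 + 20·5 + 40·9 + 80·8 = $1180.
Optimal plan:
  Nampa–Inland2: 60 × $5 = $300
  Reno–Inland2: 40 × $9 = $360
  Akron–Inland1: 40 × $1 = $40
  Akron–Inland2: 40 × $8 = $320
Optimal cost = $1020.
Saving = 1180 − 1020 = $160.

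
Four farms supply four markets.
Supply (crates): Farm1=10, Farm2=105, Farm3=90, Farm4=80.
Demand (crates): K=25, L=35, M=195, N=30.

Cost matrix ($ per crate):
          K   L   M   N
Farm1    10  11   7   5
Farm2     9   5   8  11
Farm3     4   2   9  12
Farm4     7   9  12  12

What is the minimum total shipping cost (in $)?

One minimum-cost allocation:
  Farm1 to N: 10 crates
  Farm2 to M: 105 crates
  Farm3 to L: 35 crates
  Farm3 to M: 55 crates
  Farm4 to K: 25 crates
  Farm4 to M: 35 crates
  Farm4 to N: 20 crates
Total cost = $2290.
(Supply check: Farm1 ships 10; Farm2 ships 105; Farm3 ships 90; Farm4 ships 80.)

2290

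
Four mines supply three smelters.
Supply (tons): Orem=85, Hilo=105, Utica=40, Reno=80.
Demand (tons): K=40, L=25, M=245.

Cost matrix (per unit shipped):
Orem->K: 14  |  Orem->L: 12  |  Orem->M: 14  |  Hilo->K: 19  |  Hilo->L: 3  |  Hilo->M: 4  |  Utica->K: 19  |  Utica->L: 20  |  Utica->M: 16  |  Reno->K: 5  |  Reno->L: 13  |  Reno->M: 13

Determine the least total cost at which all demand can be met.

2920

An optimal shipping plan:
  Orem→L: 25 × 12 = 300
  Orem→M: 60 × 14 = 840
  Hilo→M: 105 × 4 = 420
  Utica→M: 40 × 16 = 640
  Reno→K: 40 × 5 = 200
  Reno→M: 40 × 13 = 520
Total = 300 + 840 + 420 + 640 + 200 + 520 = 2920.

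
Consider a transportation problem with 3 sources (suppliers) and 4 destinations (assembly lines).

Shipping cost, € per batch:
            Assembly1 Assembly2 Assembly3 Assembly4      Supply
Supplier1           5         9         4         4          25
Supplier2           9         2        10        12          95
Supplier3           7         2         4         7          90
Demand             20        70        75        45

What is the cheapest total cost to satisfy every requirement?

An optimal shipping plan:
  Supplier1–Assembly4: 25 × €4 = €100
  Supplier2–Assembly1: 20 × €9 = €180
  Supplier2–Assembly2: 70 × €2 = €140
  Supplier2–Assembly4: 5 × €12 = €60
  Supplier3–Assembly3: 75 × €4 = €300
  Supplier3–Assembly4: 15 × €7 = €105
Total = 100 + 180 + 140 + 60 + 300 + 105 = €885.

885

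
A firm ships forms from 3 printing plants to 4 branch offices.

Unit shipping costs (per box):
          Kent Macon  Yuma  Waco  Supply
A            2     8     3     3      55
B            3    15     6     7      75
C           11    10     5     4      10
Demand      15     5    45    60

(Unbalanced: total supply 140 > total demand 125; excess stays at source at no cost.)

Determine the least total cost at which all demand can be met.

545

An optimal shipping plan:
  A to Macon: 5 × 8 = 40
  A to Waco: 50 × 3 = 150
  B to Kent: 15 × 3 = 45
  B to Yuma: 45 × 6 = 270
  C to Waco: 10 × 4 = 40
Total = 40 + 150 + 45 + 270 + 40 = 545.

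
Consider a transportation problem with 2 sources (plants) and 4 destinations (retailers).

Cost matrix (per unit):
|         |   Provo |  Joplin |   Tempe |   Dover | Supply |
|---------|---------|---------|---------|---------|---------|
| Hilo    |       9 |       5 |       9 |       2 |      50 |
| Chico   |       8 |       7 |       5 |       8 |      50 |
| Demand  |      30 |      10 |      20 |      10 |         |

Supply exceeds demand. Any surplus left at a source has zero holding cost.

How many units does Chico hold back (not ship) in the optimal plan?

Minimum-cost shipments:
  Hilo–Joplin: 10 units
  Hilo–Dover: 10 units
  Chico–Provo: 30 units
  Chico–Tempe: 20 units
Total cost = 410.
Chico ships 50 of its 50, leaving 0.

0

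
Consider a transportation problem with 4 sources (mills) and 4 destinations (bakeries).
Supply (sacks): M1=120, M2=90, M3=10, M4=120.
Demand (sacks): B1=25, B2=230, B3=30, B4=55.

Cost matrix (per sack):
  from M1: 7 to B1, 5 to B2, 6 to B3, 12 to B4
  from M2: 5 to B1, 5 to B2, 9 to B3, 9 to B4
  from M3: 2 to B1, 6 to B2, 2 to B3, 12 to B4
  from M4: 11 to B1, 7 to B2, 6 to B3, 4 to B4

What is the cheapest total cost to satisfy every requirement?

1715

Optimal allocation:
  M1->B2: 120 × 5 = 600
  M2->B1: 15 × 5 = 75
  M2->B2: 75 × 5 = 375
  M3->B1: 10 × 2 = 20
  M4->B2: 35 × 7 = 245
  M4->B3: 30 × 6 = 180
  M4->B4: 55 × 4 = 220
Total = 600 + 75 + 375 + 20 + 245 + 180 + 220 = 1715.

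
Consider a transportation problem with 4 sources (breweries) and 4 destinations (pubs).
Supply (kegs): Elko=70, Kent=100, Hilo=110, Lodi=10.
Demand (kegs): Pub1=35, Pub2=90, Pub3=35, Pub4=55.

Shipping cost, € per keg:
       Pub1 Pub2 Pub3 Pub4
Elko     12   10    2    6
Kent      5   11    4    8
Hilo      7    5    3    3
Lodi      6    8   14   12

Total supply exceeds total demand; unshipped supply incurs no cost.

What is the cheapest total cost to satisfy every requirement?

965

A cheapest plan:
  Elko–Pub3: 35 × €2 = €70
  Elko–Pub4: 35 × €6 = €210
  Kent–Pub1: 35 × €5 = €175
  Hilo–Pub2: 90 × €5 = €450
  Hilo–Pub4: 20 × €3 = €60
Total = 70 + 210 + 175 + 450 + 60 = €965.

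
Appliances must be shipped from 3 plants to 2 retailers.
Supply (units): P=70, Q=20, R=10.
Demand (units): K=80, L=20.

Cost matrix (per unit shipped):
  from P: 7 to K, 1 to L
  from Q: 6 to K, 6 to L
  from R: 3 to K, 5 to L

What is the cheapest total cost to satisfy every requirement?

520

An optimal shipping plan:
  P–K: 50 × 7 = 350
  P–L: 20 × 1 = 20
  Q–K: 20 × 6 = 120
  R–K: 10 × 3 = 30
Total = 350 + 20 + 120 + 30 = 520.
(Supply check: P ships 70; Q ships 20; R ships 10.)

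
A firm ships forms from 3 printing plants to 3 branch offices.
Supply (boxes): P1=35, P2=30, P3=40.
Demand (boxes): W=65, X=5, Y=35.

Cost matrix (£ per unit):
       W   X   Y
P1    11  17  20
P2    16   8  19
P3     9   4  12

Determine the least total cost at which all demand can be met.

Optimal allocation:
  P1 to W: 35 boxes
  P2 to W: 25 boxes
  P2 to X: 5 boxes
  P3 to W: 5 boxes
  P3 to Y: 35 boxes
Total cost = £1290.

1290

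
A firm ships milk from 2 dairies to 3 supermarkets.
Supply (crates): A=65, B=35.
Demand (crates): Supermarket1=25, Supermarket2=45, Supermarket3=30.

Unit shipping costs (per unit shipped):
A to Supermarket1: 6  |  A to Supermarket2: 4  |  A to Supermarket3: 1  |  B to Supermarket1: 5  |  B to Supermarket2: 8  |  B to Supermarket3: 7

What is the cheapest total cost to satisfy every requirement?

A cheapest plan:
  A to Supermarket2: 35 × 4 = 140
  A to Supermarket3: 30 × 1 = 30
  B to Supermarket1: 25 × 5 = 125
  B to Supermarket2: 10 × 8 = 80
Total = 140 + 30 + 125 + 80 = 375.
(Supply check: A ships 65; B ships 35.)

375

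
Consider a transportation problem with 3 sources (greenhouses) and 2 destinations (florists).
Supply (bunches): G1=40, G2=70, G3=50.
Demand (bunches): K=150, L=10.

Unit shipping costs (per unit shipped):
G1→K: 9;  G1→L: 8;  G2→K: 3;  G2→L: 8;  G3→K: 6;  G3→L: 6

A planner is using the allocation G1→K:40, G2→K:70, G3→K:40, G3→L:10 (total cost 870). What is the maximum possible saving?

10

Current plan cost = 40·9 + 70·3 + 40·6 + 10·6 = 870.
Optimal plan:
  G1–K: 30 × 9 = 270
  G1–L: 10 × 8 = 80
  G2–K: 70 × 3 = 210
  G3–K: 50 × 6 = 300
Optimal cost = 860.
Saving = 870 − 860 = 10.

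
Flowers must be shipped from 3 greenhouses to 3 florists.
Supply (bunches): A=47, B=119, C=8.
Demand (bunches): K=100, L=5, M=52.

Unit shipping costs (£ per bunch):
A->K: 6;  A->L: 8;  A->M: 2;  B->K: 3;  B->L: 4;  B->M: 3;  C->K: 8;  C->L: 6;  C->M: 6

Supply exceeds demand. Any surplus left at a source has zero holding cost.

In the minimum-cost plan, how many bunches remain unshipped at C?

Minimum-cost shipments:
  A–M: 47 × £2 = £94
  B–K: 100 × £3 = £300
  B–L: 5 × £4 = £20
  B–M: 5 × £3 = £15
Total cost = £429.
C ships 0 of its 8, leaving 8.

8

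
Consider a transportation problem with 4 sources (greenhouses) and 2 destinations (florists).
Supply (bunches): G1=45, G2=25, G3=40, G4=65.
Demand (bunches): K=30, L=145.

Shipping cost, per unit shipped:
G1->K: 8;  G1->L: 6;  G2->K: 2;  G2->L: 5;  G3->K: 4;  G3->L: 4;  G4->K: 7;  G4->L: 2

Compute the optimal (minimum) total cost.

One minimum-cost allocation:
  G1->L: 45 bunches
  G2->K: 25 bunches
  G3->K: 5 bunches
  G3->L: 35 bunches
  G4->L: 65 bunches
Total cost = 610.
(Supply check: G1 ships 45; G2 ships 25; G3 ships 40; G4 ships 65.)

610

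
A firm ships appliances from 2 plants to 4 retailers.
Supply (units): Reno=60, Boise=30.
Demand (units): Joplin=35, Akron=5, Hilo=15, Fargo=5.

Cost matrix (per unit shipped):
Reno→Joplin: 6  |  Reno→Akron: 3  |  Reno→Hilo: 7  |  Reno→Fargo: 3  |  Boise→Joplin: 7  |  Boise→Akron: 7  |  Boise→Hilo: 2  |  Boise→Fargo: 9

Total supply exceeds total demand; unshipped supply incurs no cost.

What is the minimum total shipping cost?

270

Optimal allocation:
  Reno to Joplin: 35 × 6 = 210
  Reno to Akron: 5 × 3 = 15
  Reno to Fargo: 5 × 3 = 15
  Boise to Hilo: 15 × 2 = 30
Total = 210 + 15 + 15 + 30 = 270.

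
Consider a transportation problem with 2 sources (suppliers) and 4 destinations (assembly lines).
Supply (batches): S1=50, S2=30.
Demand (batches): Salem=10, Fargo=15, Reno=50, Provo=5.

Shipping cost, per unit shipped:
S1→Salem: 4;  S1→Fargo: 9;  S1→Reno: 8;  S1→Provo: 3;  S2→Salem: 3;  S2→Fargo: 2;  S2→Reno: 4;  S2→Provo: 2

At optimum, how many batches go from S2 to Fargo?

Optimal shipments:
  S1 to Salem: 10 × 4 = 40
  S1 to Reno: 35 × 8 = 280
  S1 to Provo: 5 × 3 = 15
  S2 to Fargo: 15 × 2 = 30
  S2 to Reno: 15 × 4 = 60
Total cost = 425.
So S2→Fargo carries 15 batches.

15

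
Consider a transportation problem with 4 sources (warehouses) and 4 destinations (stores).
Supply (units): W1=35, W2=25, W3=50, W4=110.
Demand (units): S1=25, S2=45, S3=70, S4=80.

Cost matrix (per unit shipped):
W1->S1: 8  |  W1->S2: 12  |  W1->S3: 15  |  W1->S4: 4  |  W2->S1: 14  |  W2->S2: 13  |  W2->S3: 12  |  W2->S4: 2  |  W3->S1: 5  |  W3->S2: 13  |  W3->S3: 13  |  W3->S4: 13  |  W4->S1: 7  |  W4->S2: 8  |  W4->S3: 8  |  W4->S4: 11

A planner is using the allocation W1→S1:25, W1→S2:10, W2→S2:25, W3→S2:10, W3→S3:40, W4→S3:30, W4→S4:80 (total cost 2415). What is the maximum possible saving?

Current plan cost = 25·8 + 10·12 + 25·13 + 10·13 + 40·13 + 30·8 + 80·11 = 2415.
Optimal plan:
  W1->S4: 35 × 4 = 140
  W2->S4: 25 × 2 = 50
  W3->S1: 25 × 5 = 125
  W3->S3: 5 × 13 = 65
  W3->S4: 20 × 13 = 260
  W4->S2: 45 × 8 = 360
  W4->S3: 65 × 8 = 520
Optimal cost = 1520.
Saving = 2415 − 1520 = 895.

895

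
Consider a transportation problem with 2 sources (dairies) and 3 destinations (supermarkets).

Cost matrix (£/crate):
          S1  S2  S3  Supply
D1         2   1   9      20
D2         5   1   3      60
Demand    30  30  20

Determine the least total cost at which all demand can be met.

180

One minimum-cost allocation:
  D1->S1: 20 crates
  D2->S1: 10 crates
  D2->S2: 30 crates
  D2->S3: 20 crates
Total cost = £180.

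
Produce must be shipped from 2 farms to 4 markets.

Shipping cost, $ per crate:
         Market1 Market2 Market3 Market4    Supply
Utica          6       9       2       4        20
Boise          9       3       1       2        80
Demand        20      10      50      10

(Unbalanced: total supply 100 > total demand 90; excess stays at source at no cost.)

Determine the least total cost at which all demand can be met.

220

One minimum-cost allocation:
  Utica–Market1: 20 × $6 = $120
  Boise–Market2: 10 × $3 = $30
  Boise–Market3: 50 × $1 = $50
  Boise–Market4: 10 × $2 = $20
Total = 120 + 30 + 50 + 20 = $220.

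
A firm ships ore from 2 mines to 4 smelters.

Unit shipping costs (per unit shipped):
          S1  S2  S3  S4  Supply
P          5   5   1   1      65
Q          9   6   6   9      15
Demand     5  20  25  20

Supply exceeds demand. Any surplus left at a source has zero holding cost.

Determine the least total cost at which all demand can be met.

175

One minimum-cost allocation:
  P–S1: 5 × 5 = 25
  P–S2: 15 × 5 = 75
  P–S3: 25 × 1 = 25
  P–S4: 20 × 1 = 20
  Q–S2: 5 × 6 = 30
Total = 25 + 75 + 25 + 20 + 30 = 175.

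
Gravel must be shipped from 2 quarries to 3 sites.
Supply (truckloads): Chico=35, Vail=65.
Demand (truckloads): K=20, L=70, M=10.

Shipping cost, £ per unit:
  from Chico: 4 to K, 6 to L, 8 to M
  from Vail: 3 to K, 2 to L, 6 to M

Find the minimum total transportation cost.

One minimum-cost allocation:
  Chico->K: 20 × £4 = £80
  Chico->L: 5 × £6 = £30
  Chico->M: 10 × £8 = £80
  Vail->L: 65 × £2 = £130
Total = 80 + 30 + 80 + 130 = £320.
(Supply check: Chico ships 35; Vail ships 65.)

320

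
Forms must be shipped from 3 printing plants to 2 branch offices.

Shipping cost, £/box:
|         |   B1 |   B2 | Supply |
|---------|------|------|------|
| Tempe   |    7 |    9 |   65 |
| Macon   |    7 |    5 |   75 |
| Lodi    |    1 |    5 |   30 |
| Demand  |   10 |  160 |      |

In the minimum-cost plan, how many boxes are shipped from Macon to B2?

75

The minimum-cost plan:
  Tempe->B2: 65 × £9 = £585
  Macon->B2: 75 × £5 = £375
  Lodi->B1: 10 × £1 = £10
  Lodi->B2: 20 × £5 = £100
Total cost = £1070.
So Macon→B2 carries 75 boxes.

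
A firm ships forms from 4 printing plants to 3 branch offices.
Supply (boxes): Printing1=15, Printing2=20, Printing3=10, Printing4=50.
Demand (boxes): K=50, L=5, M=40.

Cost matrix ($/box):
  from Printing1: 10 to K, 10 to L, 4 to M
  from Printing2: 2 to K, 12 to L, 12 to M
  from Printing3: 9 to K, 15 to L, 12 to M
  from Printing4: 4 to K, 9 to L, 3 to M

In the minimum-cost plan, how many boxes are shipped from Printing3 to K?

Solving gives:
  Printing1→L: 5 boxes
  Printing1→M: 10 boxes
  Printing2→K: 20 boxes
  Printing3→K: 10 boxes
  Printing4→K: 20 boxes
  Printing4→M: 30 boxes
Total cost = $390.
So Printing3→K carries 10 boxes.

10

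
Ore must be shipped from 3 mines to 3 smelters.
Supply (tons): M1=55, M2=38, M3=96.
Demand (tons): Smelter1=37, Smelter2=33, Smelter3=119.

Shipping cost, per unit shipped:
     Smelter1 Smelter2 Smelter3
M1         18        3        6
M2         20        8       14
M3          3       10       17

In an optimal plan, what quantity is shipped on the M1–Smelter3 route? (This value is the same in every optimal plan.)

55

Optimal shipments:
  M1→Smelter3: 55 tons
  M2→Smelter3: 38 tons
  M3→Smelter1: 37 tons
  M3→Smelter2: 33 tons
  M3→Smelter3: 26 tons
Total cost = 1745.
So M1→Smelter3 carries 55 tons.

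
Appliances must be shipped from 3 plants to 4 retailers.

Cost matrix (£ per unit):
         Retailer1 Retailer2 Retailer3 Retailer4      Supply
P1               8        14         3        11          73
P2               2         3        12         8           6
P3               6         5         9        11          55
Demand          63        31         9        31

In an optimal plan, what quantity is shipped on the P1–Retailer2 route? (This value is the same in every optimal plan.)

0

Optimal shipments:
  P1->Retailer1: 33 units
  P1->Retailer3: 9 units
  P1->Retailer4: 31 units
  P2->Retailer1: 6 units
  P3->Retailer1: 24 units
  P3->Retailer2: 31 units
Total cost = £943.
The route P1→Retailer2 is not used.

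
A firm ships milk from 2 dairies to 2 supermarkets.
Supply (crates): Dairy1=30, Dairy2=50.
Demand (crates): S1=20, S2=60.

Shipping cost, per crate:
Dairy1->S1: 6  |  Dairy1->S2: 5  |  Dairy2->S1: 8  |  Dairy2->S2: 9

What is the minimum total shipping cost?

Optimal allocation:
  Dairy1→S2: 30 × 5 = 150
  Dairy2→S1: 20 × 8 = 160
  Dairy2→S2: 30 × 9 = 270
Total = 150 + 160 + 270 = 580.
(Supply check: Dairy1 ships 30; Dairy2 ships 50.)

580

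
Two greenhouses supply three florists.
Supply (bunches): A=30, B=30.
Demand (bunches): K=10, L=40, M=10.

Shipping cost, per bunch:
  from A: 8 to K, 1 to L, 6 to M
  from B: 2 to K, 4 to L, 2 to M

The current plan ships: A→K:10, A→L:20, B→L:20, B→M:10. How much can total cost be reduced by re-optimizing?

90

Current plan cost = 10·8 + 20·1 + 20·4 + 10·2 = 200.
Optimal plan:
  A–L: 30 × 1 = 30
  B–K: 10 × 2 = 20
  B–L: 10 × 4 = 40
  B–M: 10 × 2 = 20
Optimal cost = 110.
Saving = 200 − 110 = 90.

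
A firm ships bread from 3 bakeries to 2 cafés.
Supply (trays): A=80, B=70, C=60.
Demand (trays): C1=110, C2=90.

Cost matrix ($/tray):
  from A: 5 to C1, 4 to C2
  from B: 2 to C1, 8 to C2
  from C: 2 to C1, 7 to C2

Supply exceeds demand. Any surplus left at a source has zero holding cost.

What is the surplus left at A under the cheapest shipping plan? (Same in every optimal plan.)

An optimal plan:
  A→C2: 80 trays
  B→C1: 60 trays
  C→C1: 50 trays
  C→C2: 10 trays
Total cost = $610.
A ships 80 of its 80, leaving 0.

0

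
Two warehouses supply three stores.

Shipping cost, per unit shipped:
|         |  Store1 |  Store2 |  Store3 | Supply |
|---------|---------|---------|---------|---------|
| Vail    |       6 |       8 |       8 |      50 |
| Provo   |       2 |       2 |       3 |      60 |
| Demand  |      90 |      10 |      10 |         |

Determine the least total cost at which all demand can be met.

430

A cheapest plan:
  Vail→Store1: 50 × 6 = 300
  Provo→Store1: 40 × 2 = 80
  Provo→Store2: 10 × 2 = 20
  Provo→Store3: 10 × 3 = 30
Total = 300 + 80 + 20 + 30 = 430.
(Supply check: Vail ships 50; Provo ships 60.)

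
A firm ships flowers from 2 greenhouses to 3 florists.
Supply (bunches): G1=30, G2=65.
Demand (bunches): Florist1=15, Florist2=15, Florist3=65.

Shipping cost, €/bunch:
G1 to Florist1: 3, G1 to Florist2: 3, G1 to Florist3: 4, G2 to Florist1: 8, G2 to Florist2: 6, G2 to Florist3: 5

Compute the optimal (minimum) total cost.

A cheapest plan:
  G1→Florist1: 15 bunches
  G1→Florist2: 15 bunches
  G2→Florist3: 65 bunches
Total cost = €415.
(Supply check: G1 ships 30; G2 ships 65.)

415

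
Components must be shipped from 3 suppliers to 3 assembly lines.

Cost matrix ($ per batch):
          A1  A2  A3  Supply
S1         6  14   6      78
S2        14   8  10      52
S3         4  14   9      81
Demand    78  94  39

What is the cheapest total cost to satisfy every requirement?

An optimal shipping plan:
  S1→A2: 39 batches
  S1→A3: 39 batches
  S2→A2: 52 batches
  S3→A1: 78 batches
  S3→A2: 3 batches
Total cost = $1550.
(Supply check: S1 ships 78; S2 ships 52; S3 ships 81.)

1550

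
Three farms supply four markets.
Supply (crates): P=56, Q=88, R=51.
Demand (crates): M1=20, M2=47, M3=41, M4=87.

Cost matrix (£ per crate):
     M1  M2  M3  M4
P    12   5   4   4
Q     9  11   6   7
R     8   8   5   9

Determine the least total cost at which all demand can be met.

1192

One minimum-cost allocation:
  P->M2: 47 × £5 = £235
  P->M4: 9 × £4 = £36
  Q->M1: 10 × £9 = £90
  Q->M4: 78 × £7 = £546
  R->M1: 10 × £8 = £80
  R->M3: 41 × £5 = £205
Total = 235 + 36 + 90 + 546 + 80 + 205 = £1192.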